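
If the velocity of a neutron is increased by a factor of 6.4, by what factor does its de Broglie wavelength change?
The wavelength decreases by a factor of 6.4.

From λ = h/(mv), the wavelength is inversely proportional to velocity:

λ ∝ 1/v

If v → 6.4v, then λ → λ/6.4

When velocity is increased by a factor of 6.4, the wavelength decreases by a factor of 6.4.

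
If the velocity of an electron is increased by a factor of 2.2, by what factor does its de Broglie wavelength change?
The wavelength decreases by a factor of 2.2.

From λ = h/(mv), the wavelength is inversely proportional to velocity:

λ ∝ 1/v

If v → 2.2v, then λ → λ/2.2

When velocity is increased by a factor of 2.2, the wavelength decreases by a factor of 2.2.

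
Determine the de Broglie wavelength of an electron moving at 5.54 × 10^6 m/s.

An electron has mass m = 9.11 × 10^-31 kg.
1.31 × 10^-10 m

Using the de Broglie relation λ = h/(mv):

λ = h/(mv)
λ = (6.626 × 10^-34 J·s) / (9.11 × 10^-31 kg × 5.54 × 10^6 m/s)
λ = 1.31 × 10^-10 m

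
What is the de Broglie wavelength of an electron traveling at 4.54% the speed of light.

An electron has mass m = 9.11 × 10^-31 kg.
5.34 × 10^-11 m

Using the de Broglie relation λ = h/(mv):

v = 4.54% × c = 1.361 × 10^7 m/s

λ = h/(mv)
λ = (6.626 × 10^-34 J·s) / (9.11 × 10^-31 kg × 1.361 × 10^7 m/s)
λ = 5.34 × 10^-11 m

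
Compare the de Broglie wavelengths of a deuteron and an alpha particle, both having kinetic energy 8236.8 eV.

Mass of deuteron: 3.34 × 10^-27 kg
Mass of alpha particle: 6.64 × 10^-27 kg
The deuteron has the longer wavelength.

Using λ = h/√(2mKE):

For deuteron: λ₁ = h/√(2m₁KE) = 2.23 × 10^-13 m
For alpha particle: λ₂ = h/√(2m₂KE) = 1.58 × 10^-13 m

Since λ ∝ 1/√m at constant kinetic energy, the lighter particle has the longer wavelength.

The deuteron has the longer de Broglie wavelength.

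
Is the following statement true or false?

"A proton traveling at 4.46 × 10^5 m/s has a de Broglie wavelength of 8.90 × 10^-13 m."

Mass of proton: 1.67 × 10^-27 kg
True

The claim is correct.

Using λ = h/(mv):
λ = (6.626 × 10^-34 J·s) / (1.67 × 10^-27 kg × 4.46 × 10^5 m/s)
λ = 8.90 × 10^-13 m

This matches the claimed value.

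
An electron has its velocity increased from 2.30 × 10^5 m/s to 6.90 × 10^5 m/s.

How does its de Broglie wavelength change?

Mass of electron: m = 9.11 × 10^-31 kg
The wavelength decreases by a factor of 3.

Using λ = h/(mv):

Initial wavelength: λ₁ = h/(mv₁) = 3.16 × 10^-9 m
Final wavelength: λ₂ = h/(mv₂) = 1.05 × 10^-9 m

Since λ ∝ 1/v, when velocity increases by a factor of 3, the wavelength decreases by a factor of 3.

λ₂/λ₁ = v₁/v₂ = 1/3

The wavelength decreases by a factor of 3.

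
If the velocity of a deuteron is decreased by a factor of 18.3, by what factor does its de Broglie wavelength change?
The wavelength increases by a factor of 18.3.

From λ = h/(mv), the wavelength is inversely proportional to velocity:

λ ∝ 1/v

If v → v/18.3, then λ → 18.3λ

When velocity is decreased by a factor of 18.3, the wavelength increases by a factor of 18.3.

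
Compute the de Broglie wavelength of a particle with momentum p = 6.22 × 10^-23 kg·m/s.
1.07 × 10^-11 m

Using the de Broglie relation λ = h/p:

λ = h/p
λ = (6.626 × 10^-34 J·s) / (6.22 × 10^-23 kg·m/s)
λ = 1.07 × 10^-11 m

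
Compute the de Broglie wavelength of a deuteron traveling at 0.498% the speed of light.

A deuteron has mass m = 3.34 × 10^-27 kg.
1.33 × 10^-13 m

Using the de Broglie relation λ = h/(mv):

v = 0.498% × c = 1.493 × 10^6 m/s

λ = h/(mv)
λ = (6.626 × 10^-34 J·s) / (3.34 × 10^-27 kg × 1.493 × 10^6 m/s)
λ = 1.33 × 10^-13 m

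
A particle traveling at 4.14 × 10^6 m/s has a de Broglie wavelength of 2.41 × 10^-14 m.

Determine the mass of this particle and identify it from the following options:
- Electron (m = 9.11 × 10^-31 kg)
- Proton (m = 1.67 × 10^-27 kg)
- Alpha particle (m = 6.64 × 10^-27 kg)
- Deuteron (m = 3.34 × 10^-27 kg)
The particle is an alpha particle.

From λ = h/(mv), solve for mass:

m = h/(λv)
m = (6.626 × 10^-34 J·s) / (2.41 × 10^-14 m × 4.14 × 10^6 m/s)
m = 6.64 × 10^-27 kg

Comparing with the listed masses, this is closest to an alpha particle.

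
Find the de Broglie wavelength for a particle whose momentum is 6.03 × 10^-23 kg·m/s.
1.10 × 10^-11 m

Using the de Broglie relation λ = h/p:

λ = h/p
λ = (6.626 × 10^-34 J·s) / (6.03 × 10^-23 kg·m/s)
λ = 1.10 × 10^-11 m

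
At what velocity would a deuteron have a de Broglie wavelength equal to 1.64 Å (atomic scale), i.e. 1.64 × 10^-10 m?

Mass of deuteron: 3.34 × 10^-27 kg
1.21 × 10^3 m/s

From λ = h/(mv), solve for v:

v = h/(mλ)
v = (6.626 × 10^-34 J·s) / (3.34 × 10^-27 kg × 1.64 × 10^-10 m)
v = 1.21 × 10^3 m/s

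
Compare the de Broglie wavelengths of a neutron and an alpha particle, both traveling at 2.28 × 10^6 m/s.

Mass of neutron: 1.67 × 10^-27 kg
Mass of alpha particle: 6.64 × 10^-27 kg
The neutron has the longer wavelength.

Using λ = h/(mv), since both particles have the same velocity, the wavelength depends only on mass.

For neutron: λ₁ = h/(m₁v) = 1.74 × 10^-13 m
For alpha particle: λ₂ = h/(m₂v) = 4.38 × 10^-14 m

Since λ ∝ 1/m at constant velocity, the lighter particle has the longer wavelength.

The neutron has the longer de Broglie wavelength.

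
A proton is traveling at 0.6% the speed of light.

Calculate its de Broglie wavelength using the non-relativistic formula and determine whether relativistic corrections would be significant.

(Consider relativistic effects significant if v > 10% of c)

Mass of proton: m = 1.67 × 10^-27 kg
No, relativistic corrections are not needed.

Using the non-relativistic de Broglie formula λ = h/(mv):

v = 0.6% × c = 1.799 × 10^6 m/s

λ = h/(mv)
λ = (6.626 × 10^-34 J·s) / (1.67 × 10^-27 kg × 1.799 × 10^6 m/s)
λ = 2.21 × 10^-13 m

Since v = 0.6% of c < 10% of c, relativistic corrections are NOT significant and this non-relativistic result is a good approximation.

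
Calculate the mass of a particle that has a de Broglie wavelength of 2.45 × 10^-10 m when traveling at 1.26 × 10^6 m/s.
2.15 × 10^-30 kg

From the de Broglie relation λ = h/(mv), we solve for m:

m = h/(λv)
m = (6.626 × 10^-34 J·s) / (2.45 × 10^-10 m × 1.26 × 10^6 m/s)
m = 2.15 × 10^-30 kg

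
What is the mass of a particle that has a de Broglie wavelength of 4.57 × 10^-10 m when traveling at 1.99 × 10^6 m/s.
7.29 × 10^-31 kg

From the de Broglie relation λ = h/(mv), we solve for m:

m = h/(λv)
m = (6.626 × 10^-34 J·s) / (4.57 × 10^-10 m × 1.99 × 10^6 m/s)
m = 7.29 × 10^-31 kg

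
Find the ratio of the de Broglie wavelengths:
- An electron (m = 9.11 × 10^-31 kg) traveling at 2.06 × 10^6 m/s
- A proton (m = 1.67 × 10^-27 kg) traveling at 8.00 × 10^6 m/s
λ₁/λ₂ = 7.12 × 10^3

Using λ = h/(mv):

λ₁ = h/(m₁v₁) = 3.53 × 10^-10 m
λ₂ = h/(m₂v₂) = 4.96 × 10^-14 m

Ratio λ₁/λ₂ = (m₂v₂)/(m₁v₁)
         = (1.67 × 10^-27 kg × 8.00 × 10^6 m/s) / (9.11 × 10^-31 kg × 2.06 × 10^6 m/s)
         = 7.12 × 10^3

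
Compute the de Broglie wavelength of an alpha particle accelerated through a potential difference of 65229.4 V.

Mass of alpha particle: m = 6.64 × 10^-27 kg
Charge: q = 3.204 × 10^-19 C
3.98 × 10^-14 m

When a particle is accelerated through voltage V, it gains kinetic energy KE = qV.

The de Broglie wavelength is then λ = h/√(2mqV):

λ = h/√(2mqV)
λ = (6.626 × 10^-34 J·s) / √(2 × 6.64 × 10^-27 kg × 3.204 × 10^-19 C × 65229.4 V)
λ = 3.98 × 10^-14 m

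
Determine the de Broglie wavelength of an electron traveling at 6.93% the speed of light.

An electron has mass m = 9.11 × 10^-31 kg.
3.50 × 10^-11 m

Using the de Broglie relation λ = h/(mv):

v = 6.93% × c = 2.078 × 10^7 m/s

λ = h/(mv)
λ = (6.626 × 10^-34 J·s) / (9.11 × 10^-31 kg × 2.078 × 10^7 m/s)
λ = 3.50 × 10^-11 m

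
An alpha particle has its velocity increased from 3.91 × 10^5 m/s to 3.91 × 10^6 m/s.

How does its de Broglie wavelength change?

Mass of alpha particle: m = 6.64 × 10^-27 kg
The wavelength decreases by a factor of 10.

Using λ = h/(mv):

Initial wavelength: λ₁ = h/(mv₁) = 2.55 × 10^-13 m
Final wavelength: λ₂ = h/(mv₂) = 2.55 × 10^-14 m

Since λ ∝ 1/v, when velocity increases by a factor of 10, the wavelength decreases by a factor of 10.

λ₂/λ₁ = v₁/v₂ = 1/10

The wavelength decreases by a factor of 10.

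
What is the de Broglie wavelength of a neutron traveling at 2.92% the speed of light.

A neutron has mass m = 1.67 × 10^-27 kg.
4.53 × 10^-14 m

Using the de Broglie relation λ = h/(mv):

v = 2.92% × c = 8.754 × 10^6 m/s

λ = h/(mv)
λ = (6.626 × 10^-34 J·s) / (1.67 × 10^-27 kg × 8.754 × 10^6 m/s)
λ = 4.53 × 10^-14 m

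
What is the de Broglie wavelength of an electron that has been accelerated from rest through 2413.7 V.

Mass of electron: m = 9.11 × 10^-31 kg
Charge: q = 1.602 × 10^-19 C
2.50 × 10^-11 m

When a particle is accelerated through voltage V, it gains kinetic energy KE = qV.

The de Broglie wavelength is then λ = h/√(2mqV):

λ = h/√(2mqV)
λ = (6.626 × 10^-34 J·s) / √(2 × 9.11 × 10^-31 kg × 1.602 × 10^-19 C × 2413.7 V)
λ = 2.50 × 10^-11 m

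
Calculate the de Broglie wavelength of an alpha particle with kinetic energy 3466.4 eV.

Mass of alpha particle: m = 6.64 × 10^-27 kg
2.44 × 10^-13 m

Using λ = h/√(2mKE):

First convert KE to Joules: KE = 3466.4 eV = 5.554 × 10^-16 J

λ = h/√(2mKE)
λ = (6.626 × 10^-34 J·s) / √(2 × 6.64 × 10^-27 kg × 5.554 × 10^-16 J)
λ = 2.44 × 10^-13 m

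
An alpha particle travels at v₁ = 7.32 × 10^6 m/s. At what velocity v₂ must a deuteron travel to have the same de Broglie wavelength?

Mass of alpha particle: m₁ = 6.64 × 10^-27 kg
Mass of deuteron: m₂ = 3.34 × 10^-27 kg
v₂ = 1.46 × 10^7 m/s

For equal de Broglie wavelengths: λ₁ = λ₂

h/(m₁v₁) = h/(m₂v₂)
m₁v₁ = m₂v₂
v₂ = v₁ · (m₁/m₂)

v₂ = 7.32 × 10^6 m/s × (6.64 × 10^-27 kg / 3.34 × 10^-27 kg)
v₂ = 1.46 × 10^7 m/s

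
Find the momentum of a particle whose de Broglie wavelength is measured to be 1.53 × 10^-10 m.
4.33 × 10^-24 kg·m/s

From the de Broglie relation λ = h/p, we solve for p:

p = h/λ
p = (6.626 × 10^-34 J·s) / (1.53 × 10^-10 m)
p = 4.33 × 10^-24 kg·m/s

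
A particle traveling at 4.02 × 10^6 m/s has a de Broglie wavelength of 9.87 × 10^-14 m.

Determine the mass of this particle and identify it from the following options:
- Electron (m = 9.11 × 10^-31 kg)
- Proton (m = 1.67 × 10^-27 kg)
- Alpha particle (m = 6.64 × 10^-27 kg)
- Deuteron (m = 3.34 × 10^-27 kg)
The particle is a proton.

From λ = h/(mv), solve for mass:

m = h/(λv)
m = (6.626 × 10^-34 J·s) / (9.87 × 10^-14 m × 4.02 × 10^6 m/s)
m = 1.67 × 10^-27 kg

Comparing with the listed masses, this is closest to a proton.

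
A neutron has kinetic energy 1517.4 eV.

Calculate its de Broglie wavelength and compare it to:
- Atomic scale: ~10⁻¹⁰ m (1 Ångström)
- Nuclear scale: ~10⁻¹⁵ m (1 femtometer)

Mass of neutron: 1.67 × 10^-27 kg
λ = 7.35 × 10^-13 m, which is between nuclear and atomic scales.

Using λ = h/√(2mKE):

KE = 1517.4 eV = 2.431 × 10^-16 J

λ = h/√(2mKE)
λ = (6.626 × 10^-34 J·s) / √(2 × 1.67 × 10^-27 kg × 2.431 × 10^-16 J)
λ = 7.35 × 10^-13 m

Comparison:
- Atomic scale (10⁻¹⁰ m): λ is 0.0074× this size
- Nuclear scale (10⁻¹⁵ m): λ is 7.4e+02× this size

The wavelength is between nuclear and atomic scales.

This wavelength is appropriate for probing atomic structure but too large for nuclear physics experiments.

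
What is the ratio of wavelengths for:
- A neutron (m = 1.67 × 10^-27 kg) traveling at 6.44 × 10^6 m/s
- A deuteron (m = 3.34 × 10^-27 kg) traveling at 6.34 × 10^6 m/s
λ₁/λ₂ = 1.97

Using λ = h/(mv):

λ₁ = h/(m₁v₁) = 6.16 × 10^-14 m
λ₂ = h/(m₂v₂) = 3.13 × 10^-14 m

Ratio λ₁/λ₂ = (m₂v₂)/(m₁v₁)
         = (3.34 × 10^-27 kg × 6.34 × 10^6 m/s) / (1.67 × 10^-27 kg × 6.44 × 10^6 m/s)
         = 1.97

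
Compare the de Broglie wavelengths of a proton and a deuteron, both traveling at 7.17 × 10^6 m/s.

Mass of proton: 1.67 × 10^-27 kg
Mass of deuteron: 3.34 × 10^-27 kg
The proton has the longer wavelength.

Using λ = h/(mv), since both particles have the same velocity, the wavelength depends only on mass.

For proton: λ₁ = h/(m₁v) = 5.53 × 10^-14 m
For deuteron: λ₂ = h/(m₂v) = 2.77 × 10^-14 m

Since λ ∝ 1/m at constant velocity, the lighter particle has the longer wavelength.

The proton has the longer de Broglie wavelength.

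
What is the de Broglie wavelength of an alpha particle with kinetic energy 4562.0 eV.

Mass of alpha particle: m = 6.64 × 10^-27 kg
2.13 × 10^-13 m

Using λ = h/√(2mKE):

First convert KE to Joules: KE = 4562.0 eV = 7.309 × 10^-16 J

λ = h/√(2mKE)
λ = (6.626 × 10^-34 J·s) / √(2 × 6.64 × 10^-27 kg × 7.309 × 10^-16 J)
λ = 2.13 × 10^-13 m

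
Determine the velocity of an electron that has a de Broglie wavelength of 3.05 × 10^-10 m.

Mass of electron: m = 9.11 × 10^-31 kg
2.38 × 10^6 m/s

From the de Broglie relation λ = h/(mv), we solve for v:

v = h/(mλ)
v = (6.626 × 10^-34 J·s) / (9.11 × 10^-31 kg × 3.05 × 10^-10 m)
v = 2.38 × 10^6 m/s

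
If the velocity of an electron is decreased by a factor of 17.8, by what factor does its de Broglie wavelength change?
The wavelength increases by a factor of 17.8.

From λ = h/(mv), the wavelength is inversely proportional to velocity:

λ ∝ 1/v

If v → v/17.8, then λ → 17.8λ

When velocity is decreased by a factor of 17.8, the wavelength increases by a factor of 17.8.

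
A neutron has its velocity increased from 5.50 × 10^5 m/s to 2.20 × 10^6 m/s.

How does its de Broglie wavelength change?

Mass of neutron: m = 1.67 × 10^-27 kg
The wavelength decreases by a factor of 4.

Using λ = h/(mv):

Initial wavelength: λ₁ = h/(mv₁) = 7.21 × 10^-13 m
Final wavelength: λ₂ = h/(mv₂) = 1.80 × 10^-13 m

Since λ ∝ 1/v, when velocity increases by a factor of 4, the wavelength decreases by a factor of 4.

λ₂/λ₁ = v₁/v₂ = 1/4

The wavelength decreases by a factor of 4.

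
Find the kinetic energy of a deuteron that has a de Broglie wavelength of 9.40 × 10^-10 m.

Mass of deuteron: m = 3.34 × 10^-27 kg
7.44 × 10^-23 J (or 4.64 × 10^-4 eV)

From λ = h/√(2mKE), we solve for KE:

λ² = h²/(2mKE)
KE = h²/(2mλ²)
KE = (6.626 × 10^-34 J·s)² / (2 × 3.34 × 10^-27 kg × (9.40 × 10^-10 m)²)
KE = 7.44 × 10^-23 J
KE = 4.64 × 10^-4 eV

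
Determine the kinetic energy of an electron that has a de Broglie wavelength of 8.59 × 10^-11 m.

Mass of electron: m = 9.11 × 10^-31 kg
3.27 × 10^-17 J (or 204 eV)

From λ = h/√(2mKE), we solve for KE:

λ² = h²/(2mKE)
KE = h²/(2mλ²)
KE = (6.626 × 10^-34 J·s)² / (2 × 9.11 × 10^-31 kg × (8.59 × 10^-11 m)²)
KE = 3.27 × 10^-17 J
KE = 204 eV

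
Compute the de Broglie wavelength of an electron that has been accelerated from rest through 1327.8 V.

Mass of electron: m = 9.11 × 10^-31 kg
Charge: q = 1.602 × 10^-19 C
3.37 × 10^-11 m

When a particle is accelerated through voltage V, it gains kinetic energy KE = qV.

The de Broglie wavelength is then λ = h/√(2mqV):

λ = h/√(2mqV)
λ = (6.626 × 10^-34 J·s) / √(2 × 9.11 × 10^-31 kg × 1.602 × 10^-19 C × 1327.8 V)
λ = 3.37 × 10^-11 m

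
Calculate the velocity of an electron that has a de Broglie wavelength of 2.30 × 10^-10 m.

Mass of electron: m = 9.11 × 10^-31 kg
3.16 × 10^6 m/s

From the de Broglie relation λ = h/(mv), we solve for v:

v = h/(mλ)
v = (6.626 × 10^-34 J·s) / (9.11 × 10^-31 kg × 2.30 × 10^-10 m)
v = 3.16 × 10^6 m/s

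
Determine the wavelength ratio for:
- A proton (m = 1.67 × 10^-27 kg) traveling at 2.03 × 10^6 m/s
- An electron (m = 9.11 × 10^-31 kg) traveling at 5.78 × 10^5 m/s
λ₁/λ₂ = 1.55 × 10^-4

Using λ = h/(mv):

λ₁ = h/(m₁v₁) = 1.95 × 10^-13 m
λ₂ = h/(m₂v₂) = 1.26 × 10^-9 m

Ratio λ₁/λ₂ = (m₂v₂)/(m₁v₁)
         = (9.11 × 10^-31 kg × 5.78 × 10^5 m/s) / (1.67 × 10^-27 kg × 2.03 × 10^6 m/s)
         = 1.55 × 10^-4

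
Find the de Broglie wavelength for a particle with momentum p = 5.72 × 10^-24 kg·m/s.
1.16 × 10^-10 m

Using the de Broglie relation λ = h/p:

λ = h/p
λ = (6.626 × 10^-34 J·s) / (5.72 × 10^-24 kg·m/s)
λ = 1.16 × 10^-10 m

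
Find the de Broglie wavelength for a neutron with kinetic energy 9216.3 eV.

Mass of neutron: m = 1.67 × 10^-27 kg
2.98 × 10^-13 m

Using λ = h/√(2mKE):

First convert KE to Joules: KE = 9216.3 eV = 1.477 × 10^-15 J

λ = h/√(2mKE)
λ = (6.626 × 10^-34 J·s) / √(2 × 1.67 × 10^-27 kg × 1.477 × 10^-15 J)
λ = 2.98 × 10^-13 m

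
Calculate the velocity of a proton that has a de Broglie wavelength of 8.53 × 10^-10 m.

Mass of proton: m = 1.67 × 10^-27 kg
4.65 × 10^2 m/s

From the de Broglie relation λ = h/(mv), we solve for v:

v = h/(mλ)
v = (6.626 × 10^-34 J·s) / (1.67 × 10^-27 kg × 8.53 × 10^-10 m)
v = 4.65 × 10^2 m/s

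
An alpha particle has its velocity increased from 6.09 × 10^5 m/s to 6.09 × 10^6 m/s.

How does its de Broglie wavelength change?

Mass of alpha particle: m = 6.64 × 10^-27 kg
The wavelength decreases by a factor of 10.

Using λ = h/(mv):

Initial wavelength: λ₁ = h/(mv₁) = 1.64 × 10^-13 m
Final wavelength: λ₂ = h/(mv₂) = 1.64 × 10^-14 m

Since λ ∝ 1/v, when velocity increases by a factor of 10, the wavelength decreases by a factor of 10.

λ₂/λ₁ = v₁/v₂ = 1/10

The wavelength decreases by a factor of 10.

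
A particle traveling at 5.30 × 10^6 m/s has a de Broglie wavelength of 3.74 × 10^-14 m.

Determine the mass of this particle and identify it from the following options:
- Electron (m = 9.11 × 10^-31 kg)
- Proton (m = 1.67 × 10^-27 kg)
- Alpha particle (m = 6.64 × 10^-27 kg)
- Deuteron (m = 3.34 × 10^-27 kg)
The particle is a deuteron.

From λ = h/(mv), solve for mass:

m = h/(λv)
m = (6.626 × 10^-34 J·s) / (3.74 × 10^-14 m × 5.30 × 10^6 m/s)
m = 3.34 × 10^-27 kg

Comparing with the listed masses, this is closest to a deuteron.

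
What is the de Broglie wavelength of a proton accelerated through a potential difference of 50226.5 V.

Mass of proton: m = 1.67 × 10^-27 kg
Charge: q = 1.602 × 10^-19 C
1.28 × 10^-13 m

When a particle is accelerated through voltage V, it gains kinetic energy KE = qV.

The de Broglie wavelength is then λ = h/√(2mqV):

λ = h/√(2mqV)
λ = (6.626 × 10^-34 J·s) / √(2 × 1.67 × 10^-27 kg × 1.602 × 10^-19 C × 50226.5 V)
λ = 1.28 × 10^-13 m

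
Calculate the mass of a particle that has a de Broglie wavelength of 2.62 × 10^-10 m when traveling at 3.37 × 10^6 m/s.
7.50 × 10^-31 kg

From the de Broglie relation λ = h/(mv), we solve for m:

m = h/(λv)
m = (6.626 × 10^-34 J·s) / (2.62 × 10^-10 m × 3.37 × 10^6 m/s)
m = 7.50 × 10^-31 kg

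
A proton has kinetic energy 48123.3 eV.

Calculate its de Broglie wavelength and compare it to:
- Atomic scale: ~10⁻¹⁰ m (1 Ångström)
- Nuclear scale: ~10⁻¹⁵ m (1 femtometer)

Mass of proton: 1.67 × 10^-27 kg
λ = 1.31 × 10^-13 m, which is between nuclear and atomic scales.

Using λ = h/√(2mKE):

KE = 48123.3 eV = 7.710 × 10^-15 J

λ = h/√(2mKE)
λ = (6.626 × 10^-34 J·s) / √(2 × 1.67 × 10^-27 kg × 7.710 × 10^-15 J)
λ = 1.31 × 10^-13 m

Comparison:
- Atomic scale (10⁻¹⁰ m): λ is 0.0013× this size
- Nuclear scale (10⁻¹⁵ m): λ is 1.3e+02× this size

The wavelength is between nuclear and atomic scales.

This wavelength is appropriate for probing atomic structure but too large for nuclear physics experiments.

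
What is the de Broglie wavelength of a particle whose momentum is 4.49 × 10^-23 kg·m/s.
1.48 × 10^-11 m

Using the de Broglie relation λ = h/p:

λ = h/p
λ = (6.626 × 10^-34 J·s) / (4.49 × 10^-23 kg·m/s)
λ = 1.48 × 10^-11 m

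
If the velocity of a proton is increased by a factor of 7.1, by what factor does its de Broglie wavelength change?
The wavelength decreases by a factor of 7.1.

From λ = h/(mv), the wavelength is inversely proportional to velocity:

λ ∝ 1/v

If v → 7.1v, then λ → λ/7.1

When velocity is increased by a factor of 7.1, the wavelength decreases by a factor of 7.1.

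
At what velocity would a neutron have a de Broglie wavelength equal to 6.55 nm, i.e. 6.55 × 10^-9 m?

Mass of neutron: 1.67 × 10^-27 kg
6.06 × 10^1 m/s

From λ = h/(mv), solve for v:

v = h/(mλ)
v = (6.626 × 10^-34 J·s) / (1.67 × 10^-27 kg × 6.55 × 10^-9 m)
v = 6.06 × 10^1 m/s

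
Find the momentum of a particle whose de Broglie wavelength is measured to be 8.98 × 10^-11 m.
7.38 × 10^-24 kg·m/s

From the de Broglie relation λ = h/p, we solve for p:

p = h/λ
p = (6.626 × 10^-34 J·s) / (8.98 × 10^-11 m)
p = 7.38 × 10^-24 kg·m/s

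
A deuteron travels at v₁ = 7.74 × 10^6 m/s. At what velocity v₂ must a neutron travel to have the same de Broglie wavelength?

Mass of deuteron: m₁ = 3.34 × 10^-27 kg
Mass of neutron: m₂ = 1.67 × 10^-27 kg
v₂ = 1.55 × 10^7 m/s

For equal de Broglie wavelengths: λ₁ = λ₂

h/(m₁v₁) = h/(m₂v₂)
m₁v₁ = m₂v₂
v₂ = v₁ · (m₁/m₂)

v₂ = 7.74 × 10^6 m/s × (3.34 × 10^-27 kg / 1.67 × 10^-27 kg)
v₂ = 1.55 × 10^7 m/s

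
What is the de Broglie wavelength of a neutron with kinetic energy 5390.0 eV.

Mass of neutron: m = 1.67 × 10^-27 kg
3.90 × 10^-13 m

Using λ = h/√(2mKE):

First convert KE to Joules: KE = 5390.0 eV = 8.636 × 10^-16 J

λ = h/√(2mKE)
λ = (6.626 × 10^-34 J·s) / √(2 × 1.67 × 10^-27 kg × 8.636 × 10^-16 J)
λ = 3.90 × 10^-13 m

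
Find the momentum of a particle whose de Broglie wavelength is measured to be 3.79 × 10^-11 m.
1.75 × 10^-23 kg·m/s

From the de Broglie relation λ = h/p, we solve for p:

p = h/λ
p = (6.626 × 10^-34 J·s) / (3.79 × 10^-11 m)
p = 1.75 × 10^-23 kg·m/s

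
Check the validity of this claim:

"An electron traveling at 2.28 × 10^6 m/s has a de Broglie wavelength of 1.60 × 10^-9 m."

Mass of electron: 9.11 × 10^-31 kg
False

The claim is incorrect.

Using λ = h/(mv):
λ = (6.626 × 10^-34 J·s) / (9.11 × 10^-31 kg × 2.28 × 10^6 m/s)
λ = 3.19 × 10^-10 m

The actual wavelength differs from the claimed 1.60 × 10^-9 m.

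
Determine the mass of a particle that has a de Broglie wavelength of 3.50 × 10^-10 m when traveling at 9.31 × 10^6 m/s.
2.03 × 10^-31 kg

From the de Broglie relation λ = h/(mv), we solve for m:

m = h/(λv)
m = (6.626 × 10^-34 J·s) / (3.50 × 10^-10 m × 9.31 × 10^6 m/s)
m = 2.03 × 10^-31 kg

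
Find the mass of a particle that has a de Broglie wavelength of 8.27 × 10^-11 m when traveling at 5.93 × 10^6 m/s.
1.35 × 10^-30 kg

From the de Broglie relation λ = h/(mv), we solve for m:

m = h/(λv)
m = (6.626 × 10^-34 J·s) / (8.27 × 10^-11 m × 5.93 × 10^6 m/s)
m = 1.35 × 10^-30 kg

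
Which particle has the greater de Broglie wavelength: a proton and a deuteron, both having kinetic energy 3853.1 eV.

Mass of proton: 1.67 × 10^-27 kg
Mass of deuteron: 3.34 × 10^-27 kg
The proton has the longer wavelength.

Using λ = h/√(2mKE):

For proton: λ₁ = h/√(2m₁KE) = 4.61 × 10^-13 m
For deuteron: λ₂ = h/√(2m₂KE) = 3.26 × 10^-13 m

Since λ ∝ 1/√m at constant kinetic energy, the lighter particle has the longer wavelength.

The proton has the longer de Broglie wavelength.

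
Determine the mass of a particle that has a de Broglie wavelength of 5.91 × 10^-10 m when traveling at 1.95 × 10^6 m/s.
5.75 × 10^-31 kg

From the de Broglie relation λ = h/(mv), we solve for m:

m = h/(λv)
m = (6.626 × 10^-34 J·s) / (5.91 × 10^-10 m × 1.95 × 10^6 m/s)
m = 5.75 × 10^-31 kg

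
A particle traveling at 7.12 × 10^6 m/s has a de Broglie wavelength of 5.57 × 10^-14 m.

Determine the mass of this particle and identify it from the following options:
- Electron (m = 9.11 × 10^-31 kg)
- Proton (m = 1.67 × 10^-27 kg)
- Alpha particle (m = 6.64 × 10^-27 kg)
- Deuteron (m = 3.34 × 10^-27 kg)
The particle is a proton.

From λ = h/(mv), solve for mass:

m = h/(λv)
m = (6.626 × 10^-34 J·s) / (5.57 × 10^-14 m × 7.12 × 10^6 m/s)
m = 1.67 × 10^-27 kg

Comparing with the listed masses, this is closest to a proton.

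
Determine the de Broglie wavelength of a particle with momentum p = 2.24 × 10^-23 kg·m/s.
2.96 × 10^-11 m

Using the de Broglie relation λ = h/p:

λ = h/p
λ = (6.626 × 10^-34 J·s) / (2.24 × 10^-23 kg·m/s)
λ = 2.96 × 10^-11 m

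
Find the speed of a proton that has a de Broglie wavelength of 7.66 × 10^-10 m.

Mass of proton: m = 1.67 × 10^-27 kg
5.18 × 10^2 m/s

From the de Broglie relation λ = h/(mv), we solve for v:

v = h/(mλ)
v = (6.626 × 10^-34 J·s) / (1.67 × 10^-27 kg × 7.66 × 10^-10 m)
v = 5.18 × 10^2 m/s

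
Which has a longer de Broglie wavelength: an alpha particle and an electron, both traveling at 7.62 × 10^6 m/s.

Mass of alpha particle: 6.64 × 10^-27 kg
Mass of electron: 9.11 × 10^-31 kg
The electron has the longer wavelength.

Using λ = h/(mv), since both particles have the same velocity, the wavelength depends only on mass.

For alpha particle: λ₁ = h/(m₁v) = 1.31 × 10^-14 m
For electron: λ₂ = h/(m₂v) = 9.55 × 10^-11 m

Since λ ∝ 1/m at constant velocity, the lighter particle has the longer wavelength.

The electron has the longer de Broglie wavelength.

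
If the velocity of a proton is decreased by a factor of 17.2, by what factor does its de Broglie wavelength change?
The wavelength increases by a factor of 17.2.

From λ = h/(mv), the wavelength is inversely proportional to velocity:

λ ∝ 1/v

If v → v/17.2, then λ → 17.2λ

When velocity is decreased by a factor of 17.2, the wavelength increases by a factor of 17.2.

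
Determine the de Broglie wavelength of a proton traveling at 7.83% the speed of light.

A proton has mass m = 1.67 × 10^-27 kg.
1.69 × 10^-14 m

Using the de Broglie relation λ = h/(mv):

v = 7.83% × c = 2.347 × 10^7 m/s

λ = h/(mv)
λ = (6.626 × 10^-34 J·s) / (1.67 × 10^-27 kg × 2.347 × 10^7 m/s)
λ = 1.69 × 10^-14 m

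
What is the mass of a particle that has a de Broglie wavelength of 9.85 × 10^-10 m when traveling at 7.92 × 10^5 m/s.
8.49 × 10^-31 kg

From the de Broglie relation λ = h/(mv), we solve for m:

m = h/(λv)
m = (6.626 × 10^-34 J·s) / (9.85 × 10^-10 m × 7.92 × 10^5 m/s)
m = 8.49 × 10^-31 kg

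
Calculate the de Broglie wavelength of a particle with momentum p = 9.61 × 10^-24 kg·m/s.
6.89 × 10^-11 m

Using the de Broglie relation λ = h/p:

λ = h/p
λ = (6.626 × 10^-34 J·s) / (9.61 × 10^-24 kg·m/s)
λ = 6.89 × 10^-11 m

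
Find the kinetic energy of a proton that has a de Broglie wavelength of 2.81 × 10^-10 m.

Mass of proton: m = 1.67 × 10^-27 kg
1.66 × 10^-21 J (or 0.0104 eV)

From λ = h/√(2mKE), we solve for KE:

λ² = h²/(2mKE)
KE = h²/(2mλ²)
KE = (6.626 × 10^-34 J·s)² / (2 × 1.67 × 10^-27 kg × (2.81 × 10^-10 m)²)
KE = 1.66 × 10^-21 J
KE = 0.0104 eV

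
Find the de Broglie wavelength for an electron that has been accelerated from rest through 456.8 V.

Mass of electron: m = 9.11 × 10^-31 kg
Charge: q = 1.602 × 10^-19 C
5.74 × 10^-11 m

When a particle is accelerated through voltage V, it gains kinetic energy KE = qV.

The de Broglie wavelength is then λ = h/√(2mqV):

λ = h/√(2mqV)
λ = (6.626 × 10^-34 J·s) / √(2 × 9.11 × 10^-31 kg × 1.602 × 10^-19 C × 456.8 V)
λ = 5.74 × 10^-11 m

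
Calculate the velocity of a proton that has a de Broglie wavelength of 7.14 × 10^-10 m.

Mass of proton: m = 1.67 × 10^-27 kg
5.56 × 10^2 m/s

From the de Broglie relation λ = h/(mv), we solve for v:

v = h/(mλ)
v = (6.626 × 10^-34 J·s) / (1.67 × 10^-27 kg × 7.14 × 10^-10 m)
v = 5.56 × 10^2 m/s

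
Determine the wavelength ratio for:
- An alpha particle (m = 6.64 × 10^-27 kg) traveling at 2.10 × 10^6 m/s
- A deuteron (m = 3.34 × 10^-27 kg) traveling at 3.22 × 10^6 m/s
λ₁/λ₂ = 0.771

Using λ = h/(mv):

λ₁ = h/(m₁v₁) = 4.75 × 10^-14 m
λ₂ = h/(m₂v₂) = 6.16 × 10^-14 m

Ratio λ₁/λ₂ = (m₂v₂)/(m₁v₁)
         = (3.34 × 10^-27 kg × 3.22 × 10^6 m/s) / (6.64 × 10^-27 kg × 2.10 × 10^6 m/s)
         = 0.771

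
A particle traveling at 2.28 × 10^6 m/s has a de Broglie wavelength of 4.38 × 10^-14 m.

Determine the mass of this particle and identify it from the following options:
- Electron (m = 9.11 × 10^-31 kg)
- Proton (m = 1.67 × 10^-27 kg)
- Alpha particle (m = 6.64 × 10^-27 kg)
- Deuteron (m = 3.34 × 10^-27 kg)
The particle is an alpha particle.

From λ = h/(mv), solve for mass:

m = h/(λv)
m = (6.626 × 10^-34 J·s) / (4.38 × 10^-14 m × 2.28 × 10^6 m/s)
m = 6.64 × 10^-27 kg

Comparing with the listed masses, this is closest to an alpha particle.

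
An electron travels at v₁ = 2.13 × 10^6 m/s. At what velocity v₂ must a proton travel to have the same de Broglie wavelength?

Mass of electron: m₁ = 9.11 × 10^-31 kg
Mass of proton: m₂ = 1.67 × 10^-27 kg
v₂ = 1.16 × 10^3 m/s

For equal de Broglie wavelengths: λ₁ = λ₂

h/(m₁v₁) = h/(m₂v₂)
m₁v₁ = m₂v₂
v₂ = v₁ · (m₁/m₂)

v₂ = 2.13 × 10^6 m/s × (9.11 × 10^-31 kg / 1.67 × 10^-27 kg)
v₂ = 1.16 × 10^3 m/s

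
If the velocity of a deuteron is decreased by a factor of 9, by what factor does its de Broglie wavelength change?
The wavelength increases by a factor of 9.

From λ = h/(mv), the wavelength is inversely proportional to velocity:

λ ∝ 1/v

If v → v/9, then λ → 9λ

When velocity is decreased by a factor of 9, the wavelength increases by a factor of 9.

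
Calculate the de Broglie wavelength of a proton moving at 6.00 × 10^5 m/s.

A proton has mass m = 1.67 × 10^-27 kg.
6.61 × 10^-13 m

Using the de Broglie relation λ = h/(mv):

λ = h/(mv)
λ = (6.626 × 10^-34 J·s) / (1.67 × 10^-27 kg × 6.00 × 10^5 m/s)
λ = 6.61 × 10^-13 m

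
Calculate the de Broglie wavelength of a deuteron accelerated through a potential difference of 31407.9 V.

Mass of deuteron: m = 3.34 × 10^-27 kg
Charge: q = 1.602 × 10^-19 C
1.14 × 10^-13 m

When a particle is accelerated through voltage V, it gains kinetic energy KE = qV.

The de Broglie wavelength is then λ = h/√(2mqV):

λ = h/√(2mqV)
λ = (6.626 × 10^-34 J·s) / √(2 × 3.34 × 10^-27 kg × 1.602 × 10^-19 C × 31407.9 V)
λ = 1.14 × 10^-13 m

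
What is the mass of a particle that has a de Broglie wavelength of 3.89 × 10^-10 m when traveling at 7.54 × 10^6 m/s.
2.26 × 10^-31 kg

From the de Broglie relation λ = h/(mv), we solve for m:

m = h/(λv)
m = (6.626 × 10^-34 J·s) / (3.89 × 10^-10 m × 7.54 × 10^6 m/s)
m = 2.26 × 10^-31 kg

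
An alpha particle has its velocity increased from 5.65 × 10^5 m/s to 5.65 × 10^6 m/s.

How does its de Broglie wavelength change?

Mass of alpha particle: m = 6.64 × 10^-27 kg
The wavelength decreases by a factor of 10.

Using λ = h/(mv):

Initial wavelength: λ₁ = h/(mv₁) = 1.77 × 10^-13 m
Final wavelength: λ₂ = h/(mv₂) = 1.77 × 10^-14 m

Since λ ∝ 1/v, when velocity increases by a factor of 10, the wavelength decreases by a factor of 10.

λ₂/λ₁ = v₁/v₂ = 1/10

The wavelength decreases by a factor of 10.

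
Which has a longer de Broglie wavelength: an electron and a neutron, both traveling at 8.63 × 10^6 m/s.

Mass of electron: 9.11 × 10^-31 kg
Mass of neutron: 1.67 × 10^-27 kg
The electron has the longer wavelength.

Using λ = h/(mv), since both particles have the same velocity, the wavelength depends only on mass.

For electron: λ₁ = h/(m₁v) = 8.43 × 10^-11 m
For neutron: λ₂ = h/(m₂v) = 4.60 × 10^-14 m

Since λ ∝ 1/m at constant velocity, the lighter particle has the longer wavelength.

The electron has the longer de Broglie wavelength.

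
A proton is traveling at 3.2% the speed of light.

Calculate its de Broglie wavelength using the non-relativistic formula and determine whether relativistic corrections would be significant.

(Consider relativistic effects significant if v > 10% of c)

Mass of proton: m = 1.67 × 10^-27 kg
No, relativistic corrections are not needed.

Using the non-relativistic de Broglie formula λ = h/(mv):

v = 3.2% × c = 9.593 × 10^6 m/s

λ = h/(mv)
λ = (6.626 × 10^-34 J·s) / (1.67 × 10^-27 kg × 9.593 × 10^6 m/s)
λ = 4.14 × 10^-14 m

Since v = 3.2% of c < 10% of c, relativistic corrections are NOT significant and this non-relativistic result is a good approximation.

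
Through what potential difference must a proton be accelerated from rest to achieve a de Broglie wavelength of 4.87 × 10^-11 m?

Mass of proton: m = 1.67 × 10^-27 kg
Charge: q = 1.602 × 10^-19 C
3.46 × 10^-1 V

From λ = h/√(2mqV), we solve for V:

λ² = h²/(2mqV)
V = h²/(2mqλ²)
V = (6.626 × 10^-34 J·s)² / (2 × 1.67 × 10^-27 kg × 1.602 × 10^-19 C × (4.87 × 10^-11 m)²)
V = 3.46 × 10^-1 V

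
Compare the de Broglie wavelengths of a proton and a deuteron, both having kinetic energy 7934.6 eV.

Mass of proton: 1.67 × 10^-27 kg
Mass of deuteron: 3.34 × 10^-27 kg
The proton has the longer wavelength.

Using λ = h/√(2mKE):

For proton: λ₁ = h/√(2m₁KE) = 3.22 × 10^-13 m
For deuteron: λ₂ = h/√(2m₂KE) = 2.27 × 10^-13 m

Since λ ∝ 1/√m at constant kinetic energy, the lighter particle has the longer wavelength.

The proton has the longer de Broglie wavelength.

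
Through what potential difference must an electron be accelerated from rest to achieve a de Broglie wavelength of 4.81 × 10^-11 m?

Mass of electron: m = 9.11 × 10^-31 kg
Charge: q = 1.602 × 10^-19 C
650 V

From λ = h/√(2mqV), we solve for V:

λ² = h²/(2mqV)
V = h²/(2mqλ²)
V = (6.626 × 10^-34 J·s)² / (2 × 9.11 × 10^-31 kg × 1.602 × 10^-19 C × (4.81 × 10^-11 m)²)
V = 650 V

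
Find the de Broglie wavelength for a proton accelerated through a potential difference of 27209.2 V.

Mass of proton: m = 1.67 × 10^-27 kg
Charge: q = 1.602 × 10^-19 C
1.74 × 10^-13 m

When a particle is accelerated through voltage V, it gains kinetic energy KE = qV.

The de Broglie wavelength is then λ = h/√(2mqV):

λ = h/√(2mqV)
λ = (6.626 × 10^-34 J·s) / √(2 × 1.67 × 10^-27 kg × 1.602 × 10^-19 C × 27209.2 V)
λ = 1.74 × 10^-13 m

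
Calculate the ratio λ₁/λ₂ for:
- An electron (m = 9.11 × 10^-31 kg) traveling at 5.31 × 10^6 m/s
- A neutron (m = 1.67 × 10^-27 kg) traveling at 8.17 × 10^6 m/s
λ₁/λ₂ = 2.82 × 10^3

Using λ = h/(mv):

λ₁ = h/(m₁v₁) = 1.37 × 10^-10 m
λ₂ = h/(m₂v₂) = 4.86 × 10^-14 m

Ratio λ₁/λ₂ = (m₂v₂)/(m₁v₁)
         = (1.67 × 10^-27 kg × 8.17 × 10^6 m/s) / (9.11 × 10^-31 kg × 5.31 × 10^6 m/s)
         = 2.82 × 10^3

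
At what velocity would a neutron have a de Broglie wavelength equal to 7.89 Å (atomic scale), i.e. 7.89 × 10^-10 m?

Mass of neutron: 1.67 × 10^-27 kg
5.03 × 10^2 m/s

From λ = h/(mv), solve for v:

v = h/(mλ)
v = (6.626 × 10^-34 J·s) / (1.67 × 10^-27 kg × 7.89 × 10^-10 m)
v = 5.03 × 10^2 m/s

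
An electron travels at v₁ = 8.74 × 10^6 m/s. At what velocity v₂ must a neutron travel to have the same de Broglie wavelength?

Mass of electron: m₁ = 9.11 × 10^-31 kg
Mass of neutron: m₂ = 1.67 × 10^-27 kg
v₂ = 4.77 × 10^3 m/s

For equal de Broglie wavelengths: λ₁ = λ₂

h/(m₁v₁) = h/(m₂v₂)
m₁v₁ = m₂v₂
v₂ = v₁ · (m₁/m₂)

v₂ = 8.74 × 10^6 m/s × (9.11 × 10^-31 kg / 1.67 × 10^-27 kg)
v₂ = 4.77 × 10^3 m/s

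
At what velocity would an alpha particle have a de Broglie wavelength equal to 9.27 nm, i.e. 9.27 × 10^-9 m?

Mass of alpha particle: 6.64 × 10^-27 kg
1.08 × 10^1 m/s

From λ = h/(mv), solve for v:

v = h/(mλ)
v = (6.626 × 10^-34 J·s) / (6.64 × 10^-27 kg × 9.27 × 10^-9 m)
v = 1.08 × 10^1 m/s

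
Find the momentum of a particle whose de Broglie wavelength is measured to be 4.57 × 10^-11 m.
1.45 × 10^-23 kg·m/s

From the de Broglie relation λ = h/p, we solve for p:

p = h/λ
p = (6.626 × 10^-34 J·s) / (4.57 × 10^-11 m)
p = 1.45 × 10^-23 kg·m/s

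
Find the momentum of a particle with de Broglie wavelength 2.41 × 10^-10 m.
2.75 × 10^-24 kg·m/s

From the de Broglie relation λ = h/p, we solve for p:

p = h/λ
p = (6.626 × 10^-34 J·s) / (2.41 × 10^-10 m)
p = 2.75 × 10^-24 kg·m/s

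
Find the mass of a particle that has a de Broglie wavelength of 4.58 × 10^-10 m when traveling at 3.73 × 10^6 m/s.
3.88 × 10^-31 kg

From the de Broglie relation λ = h/(mv), we solve for m:

m = h/(λv)
m = (6.626 × 10^-34 J·s) / (4.58 × 10^-10 m × 3.73 × 10^6 m/s)
m = 3.88 × 10^-31 kg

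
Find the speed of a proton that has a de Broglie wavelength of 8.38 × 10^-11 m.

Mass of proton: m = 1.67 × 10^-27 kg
4.73 × 10^3 m/s

From the de Broglie relation λ = h/(mv), we solve for v:

v = h/(mλ)
v = (6.626 × 10^-34 J·s) / (1.67 × 10^-27 kg × 8.38 × 10^-11 m)
v = 4.73 × 10^3 m/s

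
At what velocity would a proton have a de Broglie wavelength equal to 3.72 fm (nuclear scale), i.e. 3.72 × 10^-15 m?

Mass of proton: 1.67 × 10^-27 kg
1.07 × 10^8 m/s

From λ = h/(mv), solve for v:

v = h/(mλ)
v = (6.626 × 10^-34 J·s) / (1.67 × 10^-27 kg × 3.72 × 10^-15 m)
v = 1.07 × 10^8 m/s

Note: This velocity is 35.6% of the speed of light, so relativistic corrections would be needed for a more accurate calculation.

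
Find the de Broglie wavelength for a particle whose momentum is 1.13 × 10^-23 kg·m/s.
5.86 × 10^-11 m

Using the de Broglie relation λ = h/p:

λ = h/p
λ = (6.626 × 10^-34 J·s) / (1.13 × 10^-23 kg·m/s)
λ = 5.86 × 10^-11 m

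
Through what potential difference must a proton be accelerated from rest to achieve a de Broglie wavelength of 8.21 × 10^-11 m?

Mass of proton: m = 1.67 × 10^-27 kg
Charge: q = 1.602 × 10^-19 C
1.22 × 10^-1 V

From λ = h/√(2mqV), we solve for V:

λ² = h²/(2mqV)
V = h²/(2mqλ²)
V = (6.626 × 10^-34 J·s)² / (2 × 1.67 × 10^-27 kg × 1.602 × 10^-19 C × (8.21 × 10^-11 m)²)
V = 1.22 × 10^-1 V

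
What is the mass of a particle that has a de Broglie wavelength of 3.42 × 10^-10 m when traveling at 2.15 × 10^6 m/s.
9.01 × 10^-31 kg

From the de Broglie relation λ = h/(mv), we solve for m:

m = h/(λv)
m = (6.626 × 10^-34 J·s) / (3.42 × 10^-10 m × 2.15 × 10^6 m/s)
m = 9.01 × 10^-31 kg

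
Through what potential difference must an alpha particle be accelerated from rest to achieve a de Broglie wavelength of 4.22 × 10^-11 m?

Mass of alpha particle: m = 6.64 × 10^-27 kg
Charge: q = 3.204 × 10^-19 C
5.79 × 10^-2 V

From λ = h/√(2mqV), we solve for V:

λ² = h²/(2mqV)
V = h²/(2mqλ²)
V = (6.626 × 10^-34 J·s)² / (2 × 6.64 × 10^-27 kg × 3.204 × 10^-19 C × (4.22 × 10^-11 m)²)
V = 5.79 × 10^-2 V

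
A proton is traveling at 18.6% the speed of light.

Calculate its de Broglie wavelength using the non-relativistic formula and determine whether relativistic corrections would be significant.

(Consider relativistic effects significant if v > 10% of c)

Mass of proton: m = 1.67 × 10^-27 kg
Yes, relativistic corrections are needed.

Using the non-relativistic de Broglie formula λ = h/(mv):

v = 18.6% × c = 5.576 × 10^7 m/s

λ = h/(mv)
λ = (6.626 × 10^-34 J·s) / (1.67 × 10^-27 kg × 5.576 × 10^7 m/s)
λ = 7.12 × 10^-15 m

Since v = 18.6% of c > 10% of c, relativistic corrections ARE significant and the actual wavelength would differ from this non-relativistic estimate.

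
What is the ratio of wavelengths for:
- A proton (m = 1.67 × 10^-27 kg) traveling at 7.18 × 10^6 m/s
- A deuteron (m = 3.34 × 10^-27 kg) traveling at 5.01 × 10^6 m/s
λ₁/λ₂ = 1.40

Using λ = h/(mv):

λ₁ = h/(m₁v₁) = 5.53 × 10^-14 m
λ₂ = h/(m₂v₂) = 3.96 × 10^-14 m

Ratio λ₁/λ₂ = (m₂v₂)/(m₁v₁)
         = (3.34 × 10^-27 kg × 5.01 × 10^6 m/s) / (1.67 × 10^-27 kg × 7.18 × 10^6 m/s)
         = 1.40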